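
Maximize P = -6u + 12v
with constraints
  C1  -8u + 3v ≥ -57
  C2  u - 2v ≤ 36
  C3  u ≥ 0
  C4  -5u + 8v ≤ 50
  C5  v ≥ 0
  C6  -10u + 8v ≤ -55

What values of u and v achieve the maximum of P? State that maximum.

u = 291/34, v = 65/17, maximum P = -93/17

Vertices and P = -6u + 12v:
  (57/8, 0) → P = -171/4
  (291/34, 65/17) → P = -93/17
  (11/2, 0) → P = -33

The binding constraints are -8u + 3v = -57 and -10u + 8v = -55.
Solving simultaneously gives u = 291/34, v = 65/17.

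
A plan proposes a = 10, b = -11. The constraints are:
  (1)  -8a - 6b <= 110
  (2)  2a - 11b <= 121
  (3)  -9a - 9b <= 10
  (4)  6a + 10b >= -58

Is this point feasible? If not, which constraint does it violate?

Constraint (2): 2a - 11b = 141, which is not ≤ 121. All other constraints are satisfied.

not feasible — violates (2)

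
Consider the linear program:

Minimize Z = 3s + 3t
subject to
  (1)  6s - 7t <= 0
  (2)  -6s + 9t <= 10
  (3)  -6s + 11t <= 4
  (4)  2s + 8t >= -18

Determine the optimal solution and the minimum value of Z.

s = -23/7, t = -10/7, minimum Z = -99/7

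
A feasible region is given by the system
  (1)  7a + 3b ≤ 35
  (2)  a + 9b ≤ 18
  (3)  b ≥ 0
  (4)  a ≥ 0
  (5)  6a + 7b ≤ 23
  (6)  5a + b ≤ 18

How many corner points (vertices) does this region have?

5

The feasible vertices (each the meet of two boundaries and inside every other half-plane) are:
  (0, 2)
  (81/47, 85/47)
  (0, 0)
  (18/5, 0)
  (103/29, 7/29)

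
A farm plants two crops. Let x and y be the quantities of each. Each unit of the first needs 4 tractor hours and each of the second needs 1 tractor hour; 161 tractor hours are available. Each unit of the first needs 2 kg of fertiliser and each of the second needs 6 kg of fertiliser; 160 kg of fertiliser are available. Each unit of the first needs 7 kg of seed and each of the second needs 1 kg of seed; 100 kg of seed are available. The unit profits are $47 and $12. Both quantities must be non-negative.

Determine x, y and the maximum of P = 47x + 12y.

x = 11, y = 23, maximum P = 793

Extreme points and P = 47x + 12y:
  (0, 0) → P = 0
  (0, 80/3) → P = 320
  (100/7, 0) → P = 4700/7
  (11, 23) → P = 793

The optimum lies where 2x + 6y = 160 and 7x + y = 100.
Solving simultaneously gives x = 11, y = 23.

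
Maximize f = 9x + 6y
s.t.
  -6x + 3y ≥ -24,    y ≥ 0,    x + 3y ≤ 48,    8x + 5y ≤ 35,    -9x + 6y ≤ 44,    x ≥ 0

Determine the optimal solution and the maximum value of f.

x = 0, y = 7, maximum f = 42

Corner points and f = 9x + 6y:
  (4, 0) → f = 36
  (25/6, 1/3) → f = 79/2
  (0, 0) → f = 0
  (0, 7) → f = 42

The binding constraints are 8x + 5y = 35 and x = 0.
Solving simultaneously gives x = 0, y = 7.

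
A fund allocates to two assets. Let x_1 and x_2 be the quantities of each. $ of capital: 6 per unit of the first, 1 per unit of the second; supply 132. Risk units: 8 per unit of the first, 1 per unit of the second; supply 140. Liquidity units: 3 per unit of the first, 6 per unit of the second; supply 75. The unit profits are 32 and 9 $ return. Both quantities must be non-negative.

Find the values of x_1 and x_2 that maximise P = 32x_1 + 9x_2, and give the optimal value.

Extreme points and P = 32x_1 + 9x_2:
  (0, 0) → P = 0
  (0, 25/2) → P = 225/2
  (35/2, 0) → P = 560
  (17, 4) → P = 580

x_1 = 17, x_2 = 4, maximum P = 580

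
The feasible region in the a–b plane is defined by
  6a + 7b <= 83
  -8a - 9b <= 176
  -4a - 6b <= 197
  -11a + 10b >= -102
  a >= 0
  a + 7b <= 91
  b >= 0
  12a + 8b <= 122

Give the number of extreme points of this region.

Of the 28 pairwise boundary intersections, those satisfying every inequality are:
  (0, 83/7)
  (95/18, 22/3)
  (102/11, 0)
  (509/52, 59/104)
  (0, 0)

5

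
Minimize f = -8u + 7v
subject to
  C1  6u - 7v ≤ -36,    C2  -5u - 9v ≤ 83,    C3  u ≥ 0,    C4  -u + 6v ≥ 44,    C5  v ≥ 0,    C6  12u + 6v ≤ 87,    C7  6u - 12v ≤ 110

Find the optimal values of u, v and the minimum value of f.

Extreme points and f = -8u + 7v:
  (92/29, 228/29) → f = 860/29
  (131/40, 159/20) → f = 589/20
  (0, 22/3) → f = 154/3
  (0, 29/2) → f = 203/2

u = 131/40, v = 159/20, minimum f = 589/20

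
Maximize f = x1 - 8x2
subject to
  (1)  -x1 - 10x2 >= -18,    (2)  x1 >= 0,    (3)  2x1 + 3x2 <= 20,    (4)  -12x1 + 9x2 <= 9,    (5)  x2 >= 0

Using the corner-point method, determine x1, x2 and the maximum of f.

Vertices and f = x1 - 8x2:
  (146/17, 16/17) → f = 18/17
  (24/43, 75/43) → f = -576/43
  (0, 1) → f = -8
  (0, 0) → f = 0
  (10, 0) → f = 10

The optimum lies where 2x1 + 3x2 = 20 and x2 = 0.
Solving simultaneously gives x1 = 10, x2 = 0.

x1 = 10, x2 = 0, maximum f = 10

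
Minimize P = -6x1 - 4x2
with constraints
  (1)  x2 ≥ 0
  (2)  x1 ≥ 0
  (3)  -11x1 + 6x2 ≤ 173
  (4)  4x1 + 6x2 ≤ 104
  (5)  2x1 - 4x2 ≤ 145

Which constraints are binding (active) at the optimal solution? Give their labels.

(1) and (4)

Corner points and P = -6x1 - 4x2:
  (0, 0) → P = 0
  (26, 0) → P = -156
  (0, 52/3) → P = -208/3

The minimum is at (26, 0). Substituting into each constraint, equality holds for (1) and (4); the remaining constraints have slack.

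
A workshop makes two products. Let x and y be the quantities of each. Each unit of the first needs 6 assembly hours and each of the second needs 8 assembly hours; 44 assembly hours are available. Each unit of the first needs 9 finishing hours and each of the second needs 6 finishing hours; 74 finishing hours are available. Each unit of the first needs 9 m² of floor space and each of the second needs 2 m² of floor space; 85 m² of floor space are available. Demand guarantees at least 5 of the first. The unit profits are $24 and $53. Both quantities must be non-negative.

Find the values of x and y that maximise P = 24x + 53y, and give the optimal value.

x = 5, y = 7/4, maximum P = 851/4

Extreme points and P = 24x + 53y:
  (22/3, 0) → P = 176
  (5, 0) → P = 120
  (5, 7/4) → P = 851/4

The binding constraints are 6x + 8y = 44 and x = 5.
Solving simultaneously gives x = 5, y = 7/4.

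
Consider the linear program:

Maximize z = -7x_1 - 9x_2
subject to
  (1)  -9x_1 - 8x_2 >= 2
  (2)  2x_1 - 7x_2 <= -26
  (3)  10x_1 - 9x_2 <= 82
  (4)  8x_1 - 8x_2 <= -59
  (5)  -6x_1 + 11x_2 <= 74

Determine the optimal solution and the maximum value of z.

Corner points and z = -7x_1 - 9x_2:
  (-61/17, 515/136) → z = -1219/136
  (-614/147, 218/49) → z = -1588/147
  (-41/8, 9/4) → z = 125/8
  (-58/5, 2/5) → z = 388/5

The optimum lies where 2x_1 - 7x_2 = -26 and -6x_1 + 11x_2 = 74.
Solving simultaneously gives x_1 = -58/5, x_2 = 2/5.

x_1 = -58/5, x_2 = 2/5, maximum z = 388/5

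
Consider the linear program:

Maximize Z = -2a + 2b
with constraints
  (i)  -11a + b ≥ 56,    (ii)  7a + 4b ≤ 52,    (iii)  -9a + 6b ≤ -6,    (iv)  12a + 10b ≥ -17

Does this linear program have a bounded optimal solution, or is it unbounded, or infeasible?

infeasible

The boundaries -11a + b = 56 and 7a + 4b = 52 meet at (-172/51, 964/51), but that point violates -9a + 6b ≤ -6. Every candidate vertex is excluded by some other constraint, so the feasible region is empty.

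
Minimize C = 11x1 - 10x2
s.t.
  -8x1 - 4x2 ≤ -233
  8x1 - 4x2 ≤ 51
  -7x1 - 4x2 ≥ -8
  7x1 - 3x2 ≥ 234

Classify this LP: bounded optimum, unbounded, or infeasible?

The boundaries -8x1 - 4x2 = -233 and -7x1 - 4x2 = -8 meet at (225, -1567/4), but that point violates 8x1 - 4x2 ≤ 51. Every candidate vertex is excluded by some other constraint, so the feasible region is empty.

infeasible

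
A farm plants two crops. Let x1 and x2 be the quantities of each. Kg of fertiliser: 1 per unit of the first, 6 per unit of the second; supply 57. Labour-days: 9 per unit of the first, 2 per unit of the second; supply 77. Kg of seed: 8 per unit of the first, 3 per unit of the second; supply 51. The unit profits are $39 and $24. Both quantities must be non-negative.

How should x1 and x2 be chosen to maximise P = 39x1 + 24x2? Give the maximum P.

Vertices and P = 39x1 + 24x2:
  (0, 0) → P = 0
  (0, 19/2) → P = 228
  (51/8, 0) → P = 1989/8
  (3, 9) → P = 333

The binding constraints are x1 + 6x2 = 57 and 8x1 + 3x2 = 51.
Solving simultaneously gives x1 = 3, x2 = 9.

x1 = 3, x2 = 9, maximum P = 333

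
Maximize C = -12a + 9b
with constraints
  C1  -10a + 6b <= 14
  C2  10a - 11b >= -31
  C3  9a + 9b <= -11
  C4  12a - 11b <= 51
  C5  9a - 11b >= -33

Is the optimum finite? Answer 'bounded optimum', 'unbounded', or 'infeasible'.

Corner points and C = -12a + 9b:
  (-4/3, 1/9) → C = 17
  (-230/19, -339/19) → C = -291/19
  (338/207, -197/69) → C = -3125/69
The feasible region has finitely many vertices and no improving ray; the maximum is 17 at (-4/3, 1/9).

bounded optimum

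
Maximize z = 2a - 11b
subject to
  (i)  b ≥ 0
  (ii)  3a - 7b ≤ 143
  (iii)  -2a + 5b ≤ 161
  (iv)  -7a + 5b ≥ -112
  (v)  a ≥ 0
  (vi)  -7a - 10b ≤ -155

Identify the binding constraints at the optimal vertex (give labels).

Extreme points and z = 2a - 11b:
  (273/5, 1351/25) → z = -12131/25
  (0, 161/5) → z = -1771/5
  (379/21, 43/15) → z = 479/105
  (0, 31/2) → z = -341/2

The maximum is at (379/21, 43/15). Substituting into each constraint, equality holds for (iv) and (vi); the remaining constraints have slack.

(iv) and (vi)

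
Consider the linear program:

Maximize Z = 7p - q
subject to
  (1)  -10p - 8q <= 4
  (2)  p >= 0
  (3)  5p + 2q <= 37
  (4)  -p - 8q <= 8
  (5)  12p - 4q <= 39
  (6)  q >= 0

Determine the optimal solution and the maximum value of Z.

p = 113/22, q = 249/44, maximum Z = 1333/44

Extreme points and Z = 7p - q:
  (0, 37/2) → Z = -37/2
  (0, 0) → Z = 0
  (113/22, 249/44) → Z = 1333/44
  (13/4, 0) → Z = 91/4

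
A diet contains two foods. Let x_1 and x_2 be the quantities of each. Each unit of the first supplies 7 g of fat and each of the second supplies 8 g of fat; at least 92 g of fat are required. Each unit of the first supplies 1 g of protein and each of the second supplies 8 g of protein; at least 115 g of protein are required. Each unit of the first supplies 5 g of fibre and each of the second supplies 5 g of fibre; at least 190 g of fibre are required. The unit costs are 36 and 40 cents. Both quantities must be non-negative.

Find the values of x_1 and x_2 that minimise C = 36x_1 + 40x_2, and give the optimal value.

x_1 = 27, x_2 = 11, minimum C = 1412

Feasible corners and C = 36x_1 + 40x_2:
  (0, 38) → C = 1520
  (115, 0) → C = 4140
  (27, 11) → C = 1412
The feasible region is unbounded (it extends along (0, 1), (1, 0)), but C strictly increases along every unbounded feasible direction, so there is no improving ray and the minimum is attained at a vertex.

The optimum lies where x_1 + 8x_2 = 115 and 5x_1 + 5x_2 = 190.
Solving simultaneously gives x_1 = 27, x_2 = 11.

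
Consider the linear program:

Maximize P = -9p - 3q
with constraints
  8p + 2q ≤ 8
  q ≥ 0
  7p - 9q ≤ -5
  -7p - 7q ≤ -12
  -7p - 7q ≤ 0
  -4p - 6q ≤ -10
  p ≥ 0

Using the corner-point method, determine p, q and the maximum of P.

p = 0, q = 12/7, maximum P = -36/7

Feasible corners and P = -9p - 3q:
  (7/10, 6/5) → P = -99/10
  (0, 4) → P = -12
  (1/7, 11/7) → P = -6
  (0, 12/7) → P = -36/7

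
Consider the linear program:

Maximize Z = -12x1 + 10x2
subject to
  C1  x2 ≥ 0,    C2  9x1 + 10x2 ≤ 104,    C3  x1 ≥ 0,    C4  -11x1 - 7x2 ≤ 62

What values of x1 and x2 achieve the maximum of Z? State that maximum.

Vertices and Z = -12x1 + 10x2:
  (104/9, 0) → Z = -416/3
  (0, 0) → Z = 0
  (0, 52/5) → Z = 104

x1 = 0, x2 = 52/5, maximum Z = 104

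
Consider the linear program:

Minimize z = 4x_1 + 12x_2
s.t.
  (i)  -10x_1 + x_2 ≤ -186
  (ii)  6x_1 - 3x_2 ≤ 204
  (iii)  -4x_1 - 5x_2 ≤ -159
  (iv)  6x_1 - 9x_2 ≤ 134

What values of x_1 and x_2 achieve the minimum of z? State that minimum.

Vertices and z = 4x_1 + 12x_2:
  (121/6, 47/3) → z = 806/3
  (239/6, 35/3) → z = 898/3
  (191/6, 19/3) → z = 610/3
The feasible region is unbounded (it extends along (1, 10), (1, 2)), but z strictly increases along every unbounded feasible direction, so there is no improving ray and the minimum is attained at a vertex.

The optimum lies where -4x_1 - 5x_2 = -159 and 6x_1 - 9x_2 = 134.
Solving simultaneously gives x_1 = 191/6, x_2 = 19/3.

x_1 = 191/6, x_2 = 19/3, minimum z = 610/3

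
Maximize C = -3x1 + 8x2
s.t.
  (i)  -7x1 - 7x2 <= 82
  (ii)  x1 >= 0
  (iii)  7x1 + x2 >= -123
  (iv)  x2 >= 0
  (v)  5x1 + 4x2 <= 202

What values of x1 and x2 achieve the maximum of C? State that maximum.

Extreme points and C = -3x1 + 8x2:
  (0, 0) → C = 0
  (0, 101/2) → C = 404
  (202/5, 0) → C = -606/5

x1 = 0, x2 = 101/2, maximum C = 404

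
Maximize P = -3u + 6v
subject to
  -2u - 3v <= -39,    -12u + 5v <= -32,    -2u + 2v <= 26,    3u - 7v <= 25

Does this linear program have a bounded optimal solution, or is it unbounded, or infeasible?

unbounded

From the feasible point (291/46, 202/23), moving in the direction (2, 2) keeps every constraint satisfied while P increases without bound.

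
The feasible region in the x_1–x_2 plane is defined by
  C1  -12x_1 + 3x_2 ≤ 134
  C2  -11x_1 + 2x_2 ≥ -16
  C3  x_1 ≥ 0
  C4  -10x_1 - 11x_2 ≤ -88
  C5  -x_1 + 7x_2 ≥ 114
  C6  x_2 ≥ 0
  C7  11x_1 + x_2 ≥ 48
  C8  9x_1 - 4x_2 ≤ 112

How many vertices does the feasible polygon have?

4

The feasible vertices (each the meet of two boundaries and inside every other half-plane) are:
  (316/9, 1666/9)
  (2/9, 410/9)
  (68/15, 254/15)
  (37/13, 217/13)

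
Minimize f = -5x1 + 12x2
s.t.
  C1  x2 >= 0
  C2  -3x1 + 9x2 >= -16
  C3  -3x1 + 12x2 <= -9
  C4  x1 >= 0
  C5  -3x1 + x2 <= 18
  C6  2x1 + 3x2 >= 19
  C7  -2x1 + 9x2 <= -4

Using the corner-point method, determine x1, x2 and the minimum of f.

Feasible corners and f = -5x1 + 12x2:
  (73/9, 25/27) → f = -265/9
  (12, 20/9) → f = -100/3
  (85/11, 13/11) → f = -269/11
  (11, 2) → f = -31

The binding constraints are -3x1 + 9x2 = -16 and -2x1 + 9x2 = -4.
Solving simultaneously gives x1 = 12, x2 = 20/9.

x1 = 12, x2 = 20/9, minimum f = -100/3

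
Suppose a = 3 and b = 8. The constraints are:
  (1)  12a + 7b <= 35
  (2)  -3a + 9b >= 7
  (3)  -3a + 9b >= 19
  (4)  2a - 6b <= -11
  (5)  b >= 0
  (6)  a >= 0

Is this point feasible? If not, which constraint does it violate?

not feasible — violates (1)

Constraint (1): 12a + 7b = 92, which is not ≤ 35. All other constraints are satisfied.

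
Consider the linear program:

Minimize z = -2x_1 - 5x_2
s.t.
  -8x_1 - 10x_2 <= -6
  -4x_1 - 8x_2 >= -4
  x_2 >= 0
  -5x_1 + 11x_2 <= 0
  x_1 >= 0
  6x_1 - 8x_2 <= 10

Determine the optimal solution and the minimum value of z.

x_1 = 11/21, x_2 = 5/21, minimum z = -47/21

Feasible corners and z = -2x_1 - 5x_2:
  (3/4, 0) → z = -3/2
  (11/23, 5/23) → z = -47/23
  (1, 0) → z = -2
  (11/21, 5/21) → z = -47/21

At the optimal vertex, -4x_1 - 8x_2 = -4 and -5x_1 + 11x_2 = 0.
Solving simultaneously gives x_1 = 11/21, x_2 = 5/21.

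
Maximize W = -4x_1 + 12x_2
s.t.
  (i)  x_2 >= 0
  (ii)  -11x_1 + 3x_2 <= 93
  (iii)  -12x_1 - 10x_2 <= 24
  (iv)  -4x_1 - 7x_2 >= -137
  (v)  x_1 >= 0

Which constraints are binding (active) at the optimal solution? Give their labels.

(iv) and (v)

Feasible corners and W = -4x_1 + 12x_2:
  (137/4, 0) → W = -137
  (0, 0) → W = 0
  (0, 137/7) → W = 1644/7

The maximum is at (0, 137/7). Substituting into each constraint, equality holds for (iv) and (v); the remaining constraints have slack.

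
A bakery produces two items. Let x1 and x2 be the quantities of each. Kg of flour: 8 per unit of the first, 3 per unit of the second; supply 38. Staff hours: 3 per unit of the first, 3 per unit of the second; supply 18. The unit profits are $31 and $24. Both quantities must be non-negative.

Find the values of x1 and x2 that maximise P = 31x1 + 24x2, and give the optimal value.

Vertices and P = 31x1 + 24x2:
  (0, 0) → P = 0
  (0, 6) → P = 144
  (19/4, 0) → P = 589/4
  (4, 2) → P = 172

The optimum lies where 8x1 + 3x2 = 38 and 3x1 + 3x2 = 18.
Solving simultaneously gives x1 = 4, x2 = 2.

x1 = 4, x2 = 2, maximum P = 172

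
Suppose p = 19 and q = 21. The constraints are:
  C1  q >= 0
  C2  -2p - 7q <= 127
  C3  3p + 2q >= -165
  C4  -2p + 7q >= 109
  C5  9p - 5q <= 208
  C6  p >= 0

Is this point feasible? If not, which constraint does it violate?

feasible

C1: 21 ≥ 0 ✓
C2: -185 ≤ 127 ✓
C3: 99 ≥ -165 ✓
C4: 109 ≥ 109 ✓
C5: 66 ≤ 208 ✓
C6: 19 ≥ 0 ✓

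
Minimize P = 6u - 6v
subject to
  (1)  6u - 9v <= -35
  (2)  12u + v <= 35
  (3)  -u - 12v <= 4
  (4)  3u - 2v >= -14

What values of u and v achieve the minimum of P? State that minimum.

u = 56/27, v = 91/9, minimum P = -434/9

Vertices and P = 6u - 6v:
  (140/57, 105/19) → P = -350/19
  (-56/15, 7/5) → P = -154/5
  (56/27, 91/9) → P = -434/9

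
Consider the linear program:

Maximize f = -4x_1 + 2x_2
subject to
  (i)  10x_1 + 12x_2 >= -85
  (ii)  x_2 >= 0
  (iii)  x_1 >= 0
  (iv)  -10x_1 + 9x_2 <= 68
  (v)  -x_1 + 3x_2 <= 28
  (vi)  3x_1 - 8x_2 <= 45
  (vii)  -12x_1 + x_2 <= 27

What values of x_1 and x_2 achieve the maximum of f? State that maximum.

x_1 = 0, x_2 = 68/9, maximum f = 136/9

At the optimal vertex, x_1 = 0 and -10x_1 + 9x_2 = 68.
Solving simultaneously gives x_1 = 0, x_2 = 68/9.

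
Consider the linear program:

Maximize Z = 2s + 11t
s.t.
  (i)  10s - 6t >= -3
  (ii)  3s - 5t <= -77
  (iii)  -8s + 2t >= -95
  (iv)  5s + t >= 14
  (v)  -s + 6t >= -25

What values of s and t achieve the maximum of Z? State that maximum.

s = 144/7, t = 487/14, maximum Z = 5933/14

Corner points and Z = 2s + 11t:
  (447/32, 761/32) → Z = 9265/32
  (144/7, 487/14) → Z = 5933/14
  (37/2, 53/2) → Z = 657/2

The binding constraints are 10s - 6t = -3 and -8s + 2t = -95.
Solving simultaneously gives s = 144/7, t = 487/14.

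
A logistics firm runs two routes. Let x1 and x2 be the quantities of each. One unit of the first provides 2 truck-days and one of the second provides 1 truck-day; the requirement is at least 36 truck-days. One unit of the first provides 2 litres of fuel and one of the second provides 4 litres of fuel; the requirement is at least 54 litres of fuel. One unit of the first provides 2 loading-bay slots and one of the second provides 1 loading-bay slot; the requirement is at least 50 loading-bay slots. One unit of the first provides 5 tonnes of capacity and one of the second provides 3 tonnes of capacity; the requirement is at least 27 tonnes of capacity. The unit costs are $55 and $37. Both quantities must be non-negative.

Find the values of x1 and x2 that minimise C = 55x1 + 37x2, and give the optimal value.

x1 = 73/3, x2 = 4/3, minimum C = 4163/3

The feasible region is unbounded (it extends along (0, 1), (1, 0)), but C strictly increases along every unbounded feasible direction, so there is no improving ray and the minimum is attained at a vertex.

The binding constraints are 2x1 + 4x2 = 54 and 2x1 + x2 = 50.
Solving simultaneously gives x1 = 73/3, x2 = 4/3.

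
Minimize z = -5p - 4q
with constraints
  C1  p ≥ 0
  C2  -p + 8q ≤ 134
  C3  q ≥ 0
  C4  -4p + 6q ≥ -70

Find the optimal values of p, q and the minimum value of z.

p = 682/13, q = 303/13, minimum z = -4622/13

Corner points and z = -5p - 4q:
  (0, 67/4) → z = -67
  (0, 0) → z = 0
  (682/13, 303/13) → z = -4622/13
  (35/2, 0) → z = -175/2

The optimum lies where -p + 8q = 134 and -4p + 6q = -70.
Solving simultaneously gives p = 682/13, q = 303/13.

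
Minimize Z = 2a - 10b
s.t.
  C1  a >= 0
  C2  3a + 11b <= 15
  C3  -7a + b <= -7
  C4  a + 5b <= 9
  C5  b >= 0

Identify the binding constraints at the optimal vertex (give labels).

C2 and C3

Vertices and Z = 2a - 10b:
  (23/20, 21/20) → Z = -41/5
  (5, 0) → Z = 10
  (1, 0) → Z = 2

The minimum is at (23/20, 21/20). Substituting into each constraint, equality holds for C2 and C3; the remaining constraints have slack.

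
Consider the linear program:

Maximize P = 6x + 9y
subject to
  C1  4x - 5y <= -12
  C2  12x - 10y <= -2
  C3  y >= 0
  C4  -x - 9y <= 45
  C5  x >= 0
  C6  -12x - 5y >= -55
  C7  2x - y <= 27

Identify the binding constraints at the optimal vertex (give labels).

C5 and C6

Extreme points and P = 6x + 9y:
  (0, 12/5) → P = 108/5
  (43/16, 91/20) → P = 2283/40
  (0, 11) → P = 99

The maximum is at (0, 11). Substituting into each constraint, equality holds for C5 and C6; the remaining constraints have slack.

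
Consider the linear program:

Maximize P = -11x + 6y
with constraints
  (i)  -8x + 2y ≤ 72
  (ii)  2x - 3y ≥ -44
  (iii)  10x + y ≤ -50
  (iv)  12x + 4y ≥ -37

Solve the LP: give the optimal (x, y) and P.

Corner points and P = -11x + 6y:
  (-32/5, 52/5) → P = 664/5
  (-181/28, 71/7) → P = 3695/28
  (-97/16, 85/8) → P = 2087/16
  (-163/28, 115/14) → P = 3173/28

The binding constraints are -8x + 2y = 72 and 2x - 3y = -44.
Solving simultaneously gives x = -32/5, y = 52/5.

x = -32/5, y = 52/5, maximum P = 664/5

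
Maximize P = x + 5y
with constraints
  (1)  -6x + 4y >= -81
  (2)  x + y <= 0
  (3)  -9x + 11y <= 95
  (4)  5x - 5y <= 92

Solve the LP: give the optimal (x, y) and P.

x = -19/4, y = 19/4, maximum P = 19

Corner points and P = x + 5y:
  (81/10, -81/10) → P = -162/5
  (37/10, -147/10) → P = -349/5
  (-19/4, 19/4) → P = 19
The feasible region is unbounded (it extends along (-11, -9), (-1, -1)), but P strictly decreases along every unbounded feasible direction, so there is no improving ray and the maximum is attained at a vertex.

At the optimal vertex, x + y = 0 and -9x + 11y = 95.
Solving simultaneously gives x = -19/4, y = 19/4.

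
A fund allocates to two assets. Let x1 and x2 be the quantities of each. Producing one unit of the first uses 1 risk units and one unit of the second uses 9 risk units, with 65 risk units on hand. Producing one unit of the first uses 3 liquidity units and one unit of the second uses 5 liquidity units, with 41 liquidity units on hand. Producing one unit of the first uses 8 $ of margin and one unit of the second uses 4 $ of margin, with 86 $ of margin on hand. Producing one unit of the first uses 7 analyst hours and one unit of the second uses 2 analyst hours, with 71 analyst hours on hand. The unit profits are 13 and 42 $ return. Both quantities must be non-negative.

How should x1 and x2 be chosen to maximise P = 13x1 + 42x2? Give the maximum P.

x1 = 2, x2 = 7, maximum P = 320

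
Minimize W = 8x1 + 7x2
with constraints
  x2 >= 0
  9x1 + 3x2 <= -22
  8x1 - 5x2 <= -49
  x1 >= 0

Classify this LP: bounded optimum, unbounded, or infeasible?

infeasible

The boundaries x2 = 0 and 8x1 - 5x2 = -49 meet at (-49/8, 0), but that point violates x1 ≥ 0. Every candidate vertex is excluded by some other constraint, so the feasible region is empty.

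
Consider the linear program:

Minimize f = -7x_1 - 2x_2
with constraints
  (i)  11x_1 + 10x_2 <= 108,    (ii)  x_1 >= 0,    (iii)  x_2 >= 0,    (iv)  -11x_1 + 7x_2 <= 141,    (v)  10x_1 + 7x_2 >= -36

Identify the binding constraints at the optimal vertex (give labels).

(i) and (iii)

Vertices and f = -7x_1 - 2x_2:
  (0, 54/5) → f = -108/5
  (108/11, 0) → f = -756/11
  (0, 0) → f = 0

The minimum is at (108/11, 0). Substituting into each constraint, equality holds for (i) and (iii); the remaining constraints have slack.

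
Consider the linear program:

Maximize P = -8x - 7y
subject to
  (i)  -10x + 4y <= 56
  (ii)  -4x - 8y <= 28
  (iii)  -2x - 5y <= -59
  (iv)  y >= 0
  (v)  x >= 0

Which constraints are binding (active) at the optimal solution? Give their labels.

Extreme points and P = -8x - 7y:
  (0, 14) → P = -98
  (59/2, 0) → P = -236
  (0, 59/5) → P = -413/5
The feasible region is unbounded (it extends along (2, 5), (1, 0)), but P strictly decreases along every unbounded feasible direction, so there is no improving ray and the maximum is attained at a vertex.

The maximum is at (0, 59/5). Substituting into each constraint, equality holds for (iii) and (v); the remaining constraints have slack.

(iii) and (v)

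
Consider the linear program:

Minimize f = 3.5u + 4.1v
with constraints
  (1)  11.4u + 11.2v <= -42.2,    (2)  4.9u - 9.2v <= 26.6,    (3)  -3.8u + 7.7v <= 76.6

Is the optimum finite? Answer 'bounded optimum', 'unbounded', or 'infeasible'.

unbounded

From the feasible point (-1129/1997, -25501/7988), moving in the direction (-7.7, -3.8) keeps every constraint satisfied while f decreases without bound.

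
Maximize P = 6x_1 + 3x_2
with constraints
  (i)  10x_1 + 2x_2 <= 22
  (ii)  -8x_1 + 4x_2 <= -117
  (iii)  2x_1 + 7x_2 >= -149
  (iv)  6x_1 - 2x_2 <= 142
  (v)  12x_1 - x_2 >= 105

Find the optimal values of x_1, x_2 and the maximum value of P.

x_1 = 116/17, x_2 = -393/17, maximum P = -483/17

Vertices and P = 6x_1 + 3x_2:
  (226/33, -767/33) → P = -315/11
  (116/17, -393/17) → P = -483/17
  (293/43, -999/43) → P = -1239/43

The optimum lies where 10x_1 + 2x_2 = 22 and 12x_1 - x_2 = 105.
Solving simultaneously gives x_1 = 116/17, x_2 = -393/17.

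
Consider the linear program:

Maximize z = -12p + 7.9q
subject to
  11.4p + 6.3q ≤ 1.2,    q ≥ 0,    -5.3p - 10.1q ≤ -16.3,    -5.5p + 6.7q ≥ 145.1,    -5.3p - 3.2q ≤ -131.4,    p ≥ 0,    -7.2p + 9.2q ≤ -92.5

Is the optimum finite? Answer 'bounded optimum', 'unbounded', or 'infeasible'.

infeasible

The boundaries p = 0 and -7.2p + 9.2q = -92.5 meet at (0, -925/92), but that point violates q ≥ 0. Every candidate vertex is excluded by some other constraint, so the feasible region is empty.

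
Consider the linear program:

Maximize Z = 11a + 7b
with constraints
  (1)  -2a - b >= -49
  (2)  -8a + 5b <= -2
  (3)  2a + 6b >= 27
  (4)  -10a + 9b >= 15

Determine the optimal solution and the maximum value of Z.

a = 247/18, b = 194/9, maximum Z = 1811/6

Corner points and Z = 11a + 7b:
  (247/18, 194/9) → Z = 1811/6
  (213/14, 130/7) → Z = 4163/14
  (93/22, 70/11) → Z = 2003/22

The optimum lies where -2a - b = -49 and -8a + 5b = -2.
Solving simultaneously gives a = 247/18, b = 194/9.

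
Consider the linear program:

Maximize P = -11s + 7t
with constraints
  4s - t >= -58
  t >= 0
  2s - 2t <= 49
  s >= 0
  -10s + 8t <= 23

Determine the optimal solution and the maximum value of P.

s = 0, t = 23/8, maximum P = 161/8

Vertices and P = -11s + 7t:
  (49/2, 0) → P = -539/2
  (0, 0) → P = 0
  (0, 23/8) → P = 161/8
The feasible region is unbounded (it extends along (4, 5), (1, 1)), but P strictly decreases along every unbounded feasible direction, so there is no improving ray and the maximum is attained at a vertex.

At the optimal vertex, s = 0 and -10s + 8t = 23.
Solving simultaneously gives s = 0, t = 23/8.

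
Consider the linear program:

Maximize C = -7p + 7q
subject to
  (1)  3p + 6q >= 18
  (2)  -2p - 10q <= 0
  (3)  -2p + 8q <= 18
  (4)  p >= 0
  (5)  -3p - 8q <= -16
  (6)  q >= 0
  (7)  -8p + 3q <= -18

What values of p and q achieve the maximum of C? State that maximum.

Feasible corners and C = -7p + 7q:
  (6, 0) → C = -42
  (54/19, 30/19) → C = -168/19
  (99/29, 90/29) → C = -63/29
The feasible region is unbounded (it extends along (1, 0), (4, 1)), but C strictly decreases along every unbounded feasible direction, so there is no improving ray and the maximum is attained at a vertex.

The optimum lies where -2p + 8q = 18 and -8p + 3q = -18.
Solving simultaneously gives p = 99/29, q = 90/29.

p = 99/29, q = 90/29, maximum C = -63/29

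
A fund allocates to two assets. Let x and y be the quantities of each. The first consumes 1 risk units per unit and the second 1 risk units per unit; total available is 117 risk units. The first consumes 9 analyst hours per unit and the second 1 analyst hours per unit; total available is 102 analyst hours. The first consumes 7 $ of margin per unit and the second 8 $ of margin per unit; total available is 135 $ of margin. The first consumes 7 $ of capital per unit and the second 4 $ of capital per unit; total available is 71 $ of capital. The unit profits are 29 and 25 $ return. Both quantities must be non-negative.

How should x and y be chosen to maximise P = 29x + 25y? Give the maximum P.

Feasible corners and P = 29x + 25y:
  (0, 0) → P = 0
  (0, 135/8) → P = 3375/8
  (71/7, 0) → P = 2059/7
  (1, 16) → P = 429

x = 1, y = 16, maximum P = 429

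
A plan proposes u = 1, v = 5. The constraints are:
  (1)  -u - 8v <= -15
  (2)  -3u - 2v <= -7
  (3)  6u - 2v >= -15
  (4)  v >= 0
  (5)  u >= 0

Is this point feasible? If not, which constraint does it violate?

feasible

(1): -41 ≤ -15 ✓
(2): -13 ≤ -7 ✓
(3): -4 ≥ -15 ✓
(4): 5 ≥ 0 ✓
(5): 1 ≥ 0 ✓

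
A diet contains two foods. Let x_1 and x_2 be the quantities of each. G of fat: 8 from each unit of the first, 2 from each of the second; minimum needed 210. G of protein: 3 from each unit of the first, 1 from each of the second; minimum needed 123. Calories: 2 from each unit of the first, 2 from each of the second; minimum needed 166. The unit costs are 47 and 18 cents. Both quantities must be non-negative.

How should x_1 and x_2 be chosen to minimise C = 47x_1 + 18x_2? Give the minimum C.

The feasible region is unbounded (it extends along (0, 1), (1, 0)), but C strictly increases along every unbounded feasible direction, so there is no improving ray and the minimum is attained at a vertex.

At the optimal vertex, 3x_1 + x_2 = 123 and 2x_1 + 2x_2 = 166.
Solving simultaneously gives x_1 = 20, x_2 = 63.

x_1 = 20, x_2 = 63, minimum C = 2074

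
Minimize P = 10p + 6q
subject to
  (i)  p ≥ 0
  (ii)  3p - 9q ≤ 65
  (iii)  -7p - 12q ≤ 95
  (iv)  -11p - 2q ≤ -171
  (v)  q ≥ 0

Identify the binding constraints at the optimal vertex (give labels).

Corner points and P = 10p + 6q:
  (0, 171/2) → P = 513
  (65/3, 0) → P = 650/3
  (171/11, 0) → P = 1710/11
The feasible region is unbounded (it extends along (0, 1), (3, 1)), but P strictly increases along every unbounded feasible direction, so there is no improving ray and the minimum is attained at a vertex.

The minimum is at (171/11, 0). Substituting into each constraint, equality holds for (iv) and (v); the remaining constraints have slack.

(iv) and (v)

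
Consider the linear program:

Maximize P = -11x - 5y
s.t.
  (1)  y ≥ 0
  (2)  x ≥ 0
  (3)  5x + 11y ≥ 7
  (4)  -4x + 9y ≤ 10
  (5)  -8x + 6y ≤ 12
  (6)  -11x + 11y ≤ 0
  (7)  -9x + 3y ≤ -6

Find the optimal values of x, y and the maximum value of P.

x = 29/38, y = 11/38, maximum P = -187/19

The feasible region is unbounded (it extends along (1, 0), (9, 4)), but P strictly decreases along every unbounded feasible direction, so there is no improving ray and the maximum is attained at a vertex.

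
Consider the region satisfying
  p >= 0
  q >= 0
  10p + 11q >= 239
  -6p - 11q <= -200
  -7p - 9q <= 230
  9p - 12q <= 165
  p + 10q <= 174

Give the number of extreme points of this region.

4

Intersecting each pair of boundary lines and keeping only the points that satisfy every inequality leaves:
  (39/4, 283/22)
  (476/89, 1501/89)
  (1405/57, 90/19)
  (623/17, 467/34)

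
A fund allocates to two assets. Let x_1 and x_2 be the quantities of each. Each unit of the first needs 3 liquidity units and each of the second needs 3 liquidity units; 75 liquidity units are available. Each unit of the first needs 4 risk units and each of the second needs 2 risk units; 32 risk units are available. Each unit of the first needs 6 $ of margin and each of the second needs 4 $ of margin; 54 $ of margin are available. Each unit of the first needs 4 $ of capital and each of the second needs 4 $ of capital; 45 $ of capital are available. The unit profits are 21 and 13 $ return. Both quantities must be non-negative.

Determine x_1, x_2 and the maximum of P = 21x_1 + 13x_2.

Corner points and P = 21x_1 + 13x_2:
  (0, 0) → P = 0
  (0, 45/4) → P = 585/4
  (8, 0) → P = 168
  (5, 6) → P = 183
  (9/2, 27/4) → P = 729/4

x_1 = 5, x_2 = 6, maximum P = 183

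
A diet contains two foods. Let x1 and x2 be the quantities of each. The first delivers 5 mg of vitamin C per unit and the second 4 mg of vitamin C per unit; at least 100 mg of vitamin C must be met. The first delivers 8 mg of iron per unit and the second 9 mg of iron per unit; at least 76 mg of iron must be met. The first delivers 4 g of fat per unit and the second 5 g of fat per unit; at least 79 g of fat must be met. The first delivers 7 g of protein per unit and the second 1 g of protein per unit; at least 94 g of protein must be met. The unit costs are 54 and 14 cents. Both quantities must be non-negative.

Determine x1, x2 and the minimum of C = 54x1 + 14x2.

The feasible region is unbounded (it extends along (0, 1), (1, 0)), but C strictly increases along every unbounded feasible direction, so there is no improving ray and the minimum is attained at a vertex.

The binding constraints are 5x1 + 4x2 = 100 and 7x1 + x2 = 94.
Solving simultaneously gives x1 = 12, x2 = 10.

x1 = 12, x2 = 10, minimum C = 788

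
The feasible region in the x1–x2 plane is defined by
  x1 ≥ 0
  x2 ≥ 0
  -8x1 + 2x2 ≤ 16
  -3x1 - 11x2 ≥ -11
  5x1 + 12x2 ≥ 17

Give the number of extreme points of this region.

Intersecting each pair of boundary lines and keeping only the points that satisfy every inequality leaves:
  (11/3, 0)
  (17/5, 0)
  (55/19, 4/19)

3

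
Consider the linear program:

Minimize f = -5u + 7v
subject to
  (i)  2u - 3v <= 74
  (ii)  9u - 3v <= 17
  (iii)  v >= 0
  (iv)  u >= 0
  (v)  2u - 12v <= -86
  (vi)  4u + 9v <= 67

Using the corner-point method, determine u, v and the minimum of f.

u = 5/11, v = 239/33, minimum f = 1598/33

Vertices and f = -5u + 7v:
  (0, 43/6) → f = 301/6
  (0, 67/9) → f = 469/9
  (5/11, 239/33) → f = 1598/33

The optimum lies where 2u - 12v = -86 and 4u + 9v = 67.
Solving simultaneously gives u = 5/11, v = 239/33.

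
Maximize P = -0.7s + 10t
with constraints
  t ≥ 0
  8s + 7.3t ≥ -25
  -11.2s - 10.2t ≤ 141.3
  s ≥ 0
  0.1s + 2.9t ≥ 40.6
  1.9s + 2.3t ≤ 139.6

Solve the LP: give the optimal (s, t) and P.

s = 0, t = 1396/23, maximum P = 13960/23

Corner points and P = -0.7s + 10t:
  (0, 14) → P = 140
  (0, 1396/23) → P = 13960/23
  (5191/88, 1053/88) → P = 68963/880

At the optimal vertex, s = 0 and 1.9s + 2.3t = 139.6.
Solving simultaneously gives s = 0, t = 1396/23.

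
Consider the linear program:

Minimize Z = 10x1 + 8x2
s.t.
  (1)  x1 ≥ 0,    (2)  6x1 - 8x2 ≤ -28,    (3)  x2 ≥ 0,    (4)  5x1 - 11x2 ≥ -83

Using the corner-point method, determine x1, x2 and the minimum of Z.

Extreme points and Z = 10x1 + 8x2:
  (0, 7/2) → Z = 28
  (0, 83/11) → Z = 664/11
  (178/13, 179/13) → Z = 3212/13

The binding constraints are x1 = 0 and 6x1 - 8x2 = -28.
Solving simultaneously gives x1 = 0, x2 = 7/2.

x1 = 0, x2 = 7/2, minimum Z = 28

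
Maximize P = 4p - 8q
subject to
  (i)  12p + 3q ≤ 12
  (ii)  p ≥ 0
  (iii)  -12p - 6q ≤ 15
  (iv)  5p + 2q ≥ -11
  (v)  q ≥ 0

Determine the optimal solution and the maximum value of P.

The binding constraints are 12p + 3q = 12 and q = 0.
Solving simultaneously gives p = 1, q = 0.

p = 1, q = 0, maximum P = 4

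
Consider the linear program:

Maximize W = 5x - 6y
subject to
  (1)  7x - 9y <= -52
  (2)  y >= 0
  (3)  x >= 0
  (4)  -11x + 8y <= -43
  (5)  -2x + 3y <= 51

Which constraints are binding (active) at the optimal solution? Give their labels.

Feasible corners and W = 5x - 6y:
  (803/43, 873/43) → W = -1223/43
  (101, 253/3) → W = -1
  (537/17, 647/17) → W = -1197/17

The maximum is at (101, 253/3). Substituting into each constraint, equality holds for (1) and (5); the remaining constraints have slack.

(1) and (5)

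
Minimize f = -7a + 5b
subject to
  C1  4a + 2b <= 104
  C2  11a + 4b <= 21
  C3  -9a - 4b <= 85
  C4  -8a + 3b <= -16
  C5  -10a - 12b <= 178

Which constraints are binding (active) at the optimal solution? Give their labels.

Corner points and f = -7a + 5b:
  (127/65, -8/65) → f = -929/65
  (241/23, -542/23) → f = -4397/23
  (-19/7, -88/7) → f = -307/7

The minimum is at (241/23, -542/23). Substituting into each constraint, equality holds for C2 and C5; the remaining constraints have slack.

C2 and C5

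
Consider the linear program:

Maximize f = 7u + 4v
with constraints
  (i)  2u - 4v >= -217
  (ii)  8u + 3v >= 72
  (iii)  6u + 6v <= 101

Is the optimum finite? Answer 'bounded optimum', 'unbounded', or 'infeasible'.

From the feasible point (43/10, 188/15), moving in the direction (6, -6) keeps every constraint satisfied while f increases without bound.

unbounded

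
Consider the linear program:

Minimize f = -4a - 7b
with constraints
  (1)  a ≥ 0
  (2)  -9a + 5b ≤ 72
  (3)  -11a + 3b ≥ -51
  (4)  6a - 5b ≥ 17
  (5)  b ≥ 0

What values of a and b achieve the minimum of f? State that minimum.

Corner points and f = -4a - 7b:
  (204/37, 119/37) → f = -1649/37
  (51/11, 0) → f = -204/11
  (17/6, 0) → f = -34/3

a = 204/37, b = 119/37, minimum f = -1649/37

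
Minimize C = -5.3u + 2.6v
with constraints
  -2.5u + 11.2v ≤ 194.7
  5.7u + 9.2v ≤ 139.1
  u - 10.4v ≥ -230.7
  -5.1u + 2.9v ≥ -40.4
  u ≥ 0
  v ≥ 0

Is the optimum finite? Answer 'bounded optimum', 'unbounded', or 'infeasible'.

Vertices and C = -5.3u + 2.6v:
  (77507/6345, 15971/2115) → C = -2862133/63450
  (0, 1391/92) → C = 18083/460
  (404/51, 0) → C = -10706/255
  (0, 0) → C = 0
The feasible region has finitely many vertices and no improving ray; the minimum is -2862133/63450 at (77507/6345, 15971/2115).

bounded optimum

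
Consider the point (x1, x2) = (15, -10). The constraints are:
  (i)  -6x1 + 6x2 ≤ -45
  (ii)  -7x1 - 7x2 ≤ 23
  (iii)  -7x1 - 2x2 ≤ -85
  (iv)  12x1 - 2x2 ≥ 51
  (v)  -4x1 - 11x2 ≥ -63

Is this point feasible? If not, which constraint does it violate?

(i): -150 ≤ -45 ✓
(ii): -35 ≤ 23 ✓
(iii): -85 ≤ -85 ✓
(iv): 200 ≥ 51 ✓
(v): 50 ≥ -63 ✓

feasible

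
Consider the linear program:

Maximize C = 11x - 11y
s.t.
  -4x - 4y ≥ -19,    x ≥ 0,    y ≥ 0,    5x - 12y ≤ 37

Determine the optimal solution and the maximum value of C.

x = 19/4, y = 0, maximum C = 209/4

Extreme points and C = 11x - 11y:
  (0, 19/4) → C = -209/4
  (19/4, 0) → C = 209/4
  (0, 0) → C = 0

At the optimal vertex, -4x - 4y = -19 and y = 0.
Solving simultaneously gives x = 19/4, y = 0.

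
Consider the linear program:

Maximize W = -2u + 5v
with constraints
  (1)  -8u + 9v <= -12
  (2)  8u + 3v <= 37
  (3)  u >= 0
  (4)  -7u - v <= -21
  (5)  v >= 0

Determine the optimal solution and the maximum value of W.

u = 123/32, v = 25/12, maximum W = 131/48

Feasible corners and W = -2u + 5v:
  (123/32, 25/12) → W = 131/48
  (201/71, 84/71) → W = 18/71
  (37/8, 0) → W = -37/4
  (3, 0) → W = -6

The optimum lies where -8u + 9v = -12 and 8u + 3v = 37.
Solving simultaneously gives u = 123/32, v = 25/12.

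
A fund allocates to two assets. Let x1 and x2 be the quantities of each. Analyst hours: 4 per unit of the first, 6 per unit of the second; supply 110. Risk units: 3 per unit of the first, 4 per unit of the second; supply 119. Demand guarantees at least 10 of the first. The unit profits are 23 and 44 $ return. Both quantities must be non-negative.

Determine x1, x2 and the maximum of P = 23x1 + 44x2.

Extreme points and P = 23x1 + 44x2:
  (55/2, 0) → P = 1265/2
  (10, 0) → P = 230
  (10, 35/3) → P = 2230/3

x1 = 10, x2 = 35/3, maximum P = 2230/3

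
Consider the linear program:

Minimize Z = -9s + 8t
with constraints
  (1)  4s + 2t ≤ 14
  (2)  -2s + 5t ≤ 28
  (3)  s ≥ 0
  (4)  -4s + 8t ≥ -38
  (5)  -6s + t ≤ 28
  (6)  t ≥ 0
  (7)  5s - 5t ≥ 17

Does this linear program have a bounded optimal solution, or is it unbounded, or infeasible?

bounded optimum

Vertices and Z = -9s + 8t:
  (7/2, 0) → Z = -63/2
  (52/15, 1/15) → Z = -92/3
  (17/5, 0) → Z = -153/5
The feasible region has finitely many vertices and no improving ray; the minimum is -63/2 at (7/2, 0).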